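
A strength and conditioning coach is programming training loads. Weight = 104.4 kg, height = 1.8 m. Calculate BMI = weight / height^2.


height^2 = 1.8^2 = 3.24
BMI = 104.4 / 3.24 = 32.22 kg/m^2

32.22 kg/m^2


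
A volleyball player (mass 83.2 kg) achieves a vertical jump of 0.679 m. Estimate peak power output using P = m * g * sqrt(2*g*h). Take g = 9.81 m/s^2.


2 * g * h = 2 * 9.81 * 0.679 = 13.32198
sqrt(13.32198) = 3.649929 m/s
P = 83.2 * 9.81 * 3.649929 = 2979.04 W

2979.04 W


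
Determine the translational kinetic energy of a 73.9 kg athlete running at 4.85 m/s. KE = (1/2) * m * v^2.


KE = 0.5 * m * v^2
= 0.5 * 73.9 * 4.85^2
= 0.5 * 73.9 * 23.5225
= 869.16 J

869.16 J


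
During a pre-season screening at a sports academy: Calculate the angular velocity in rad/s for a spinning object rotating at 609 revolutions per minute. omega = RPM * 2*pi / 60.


omega = RPM * 2*pi / 60
= 609 * 6.28318531 / 60
= 63.774 rad/s

63.774 rad/s


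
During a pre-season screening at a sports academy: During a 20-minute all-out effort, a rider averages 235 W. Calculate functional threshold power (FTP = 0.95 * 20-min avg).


FTP = 0.95 * 235
= 223.25 W

223.25 W


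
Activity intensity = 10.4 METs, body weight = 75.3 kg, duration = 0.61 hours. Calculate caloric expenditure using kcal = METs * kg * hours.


kcal = 10.4 * 75.3 * 0.61
= 783.12 * 0.61
= 477.7 kcal

477.7 kcal


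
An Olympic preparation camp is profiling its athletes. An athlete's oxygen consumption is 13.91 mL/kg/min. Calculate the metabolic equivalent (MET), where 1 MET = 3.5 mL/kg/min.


MET = VO2 / 3.5
= 13.91 / 3.5
= 3.97 METs

3.97 METs


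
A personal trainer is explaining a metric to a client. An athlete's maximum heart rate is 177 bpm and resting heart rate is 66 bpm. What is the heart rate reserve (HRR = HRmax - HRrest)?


HRR = HRmax - HRrest
= 177 - 66
= 111 bpm

111 bpm


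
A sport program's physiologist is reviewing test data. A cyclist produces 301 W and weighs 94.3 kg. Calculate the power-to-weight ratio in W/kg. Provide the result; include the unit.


P/W = power / mass
= 301 / 94.3
= 3.192 W/kg

3.192 W/kg


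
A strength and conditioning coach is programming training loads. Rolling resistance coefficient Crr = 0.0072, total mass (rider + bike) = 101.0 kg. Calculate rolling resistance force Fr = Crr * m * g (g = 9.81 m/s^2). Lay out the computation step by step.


Fr = Crr * m * g
= 0.0072 * 101.0 * 9.81
= 7.134 N

7.134 N


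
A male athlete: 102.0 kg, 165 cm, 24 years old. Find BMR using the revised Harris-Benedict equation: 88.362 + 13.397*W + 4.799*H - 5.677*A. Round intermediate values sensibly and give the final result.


Intercept = 88.362
Weight contribution = 13.397 * 102.0 = 1366.494
Height contribution = 4.799 * 165 = 791.835
Age contribution = 5.677 * 24 = 136.248
BMR = 88.362 + 1366.494 + 791.835 - 136.248
= 2110.44 kcal/day

2110.44 kcal/day


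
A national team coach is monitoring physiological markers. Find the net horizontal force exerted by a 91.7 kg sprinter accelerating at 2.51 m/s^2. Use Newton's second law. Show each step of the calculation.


Newton's second law: F = m * a
F = 91.7 * 2.51 = 230.17 N

230.17 N


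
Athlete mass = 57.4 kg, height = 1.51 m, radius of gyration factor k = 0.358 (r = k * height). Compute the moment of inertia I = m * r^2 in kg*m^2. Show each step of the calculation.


r = k * height = 0.358 * 1.51 = 0.54058 m
r^2 = 0.54058^2 = 0.292227
I = 57.4 * 0.292227 = 16.774 kg*m^2

16.774 kg*m^2


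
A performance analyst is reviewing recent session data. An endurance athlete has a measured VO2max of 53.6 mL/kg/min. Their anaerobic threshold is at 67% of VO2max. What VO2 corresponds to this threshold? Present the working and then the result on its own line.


Anaerobic threshold VO2 = VO2max * 67%
= 53.6 * 0.67
= 35.91 mL/kg/min

35.91 mL/kg/min


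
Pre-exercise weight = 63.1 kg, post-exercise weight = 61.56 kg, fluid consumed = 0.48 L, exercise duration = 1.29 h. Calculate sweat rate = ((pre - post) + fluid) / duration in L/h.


Weight loss = 63.1 - 61.56 = 1.54 kg (approx L)
Total sweat = 1.54 + 0.48 = 2.02 L
Sweat rate = 2.02 / 1.29 = 1.566 L/h

1.566 L/h


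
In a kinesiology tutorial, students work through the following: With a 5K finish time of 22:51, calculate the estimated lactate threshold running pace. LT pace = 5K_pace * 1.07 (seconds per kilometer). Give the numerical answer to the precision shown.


Race duration = 1371 s for 5 km
Average pace = 1371 / 5 = 274.2 s/km
LT pace = 274.2 * 1.07
= 293.39 s/km

293.39 s/km


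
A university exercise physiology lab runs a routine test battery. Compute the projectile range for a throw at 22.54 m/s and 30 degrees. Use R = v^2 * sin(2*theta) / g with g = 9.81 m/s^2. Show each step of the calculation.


Two times the angle = 60 degrees
sin(60) = 0.866025
R = 508.0516 * 0.866025 / 9.81 = 44.851 m

44.851 m


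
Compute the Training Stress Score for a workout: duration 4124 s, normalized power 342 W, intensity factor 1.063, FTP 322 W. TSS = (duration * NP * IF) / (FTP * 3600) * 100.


Product = 4124 * 342 * 1.063 = 1499263.704
Base = 322 * 3600 = 1159200
TSS = 1499263.704 / 1159200 * 100 = 129.34

129.34 TSS


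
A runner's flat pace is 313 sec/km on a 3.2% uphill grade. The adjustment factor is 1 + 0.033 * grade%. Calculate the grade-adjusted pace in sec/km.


Factor = 1 + 0.033 * 3.2 = 1.1056
Adjusted pace = 313 * 1.1056
= 346.05 sec/km

346.05 s/km


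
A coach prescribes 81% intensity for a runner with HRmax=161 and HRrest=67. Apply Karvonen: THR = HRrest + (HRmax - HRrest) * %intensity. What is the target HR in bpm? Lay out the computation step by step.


Heart rate reserve = 161 - 67 = 94
Intensity fraction = 81 / 100 = 0.81
THR = 67 + 94 * 0.81 = 143.14 bpm

143.14 bpm


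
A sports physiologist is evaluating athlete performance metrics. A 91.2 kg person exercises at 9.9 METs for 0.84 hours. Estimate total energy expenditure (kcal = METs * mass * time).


Energy = METs * mass(kg) * time(h)
= 9.9 * 91.2 * 0.84
= 758.42 kcal

758.42 kcal


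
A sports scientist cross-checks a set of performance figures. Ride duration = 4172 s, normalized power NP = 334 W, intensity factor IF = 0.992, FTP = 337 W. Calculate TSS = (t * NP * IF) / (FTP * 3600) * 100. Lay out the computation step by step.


Numerator = 4172 * 334 * 0.992 = 1382300.416
Denominator = 337 * 3600 = 1213200
TSS = 1382300.416 / 1213200 * 100
= 113.94

113.94 TSS


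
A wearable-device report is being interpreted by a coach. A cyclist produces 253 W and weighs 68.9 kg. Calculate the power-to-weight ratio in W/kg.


P/W = power / mass
= 253 / 68.9
= 3.672 W/kg

3.672 W/kg


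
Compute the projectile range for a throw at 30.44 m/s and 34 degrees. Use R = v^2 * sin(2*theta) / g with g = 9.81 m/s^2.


Two times the angle = 68 degrees
sin(68) = 0.927184
R = 926.5936 * 0.927184 / 9.81 = 87.576 m

87.576 m


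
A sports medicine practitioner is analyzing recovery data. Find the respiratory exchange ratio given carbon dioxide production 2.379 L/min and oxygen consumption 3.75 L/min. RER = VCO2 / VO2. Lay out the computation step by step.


VCO2 = 2.379 L/min
VO2 = 3.75 L/min
RER = 2.379 / 3.75 = 0.6344

0.6344


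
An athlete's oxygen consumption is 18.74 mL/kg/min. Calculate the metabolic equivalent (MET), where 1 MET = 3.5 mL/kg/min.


MET = VO2 / 3.5
= 18.74 / 3.5
= 5.35 METs

5.35 METs


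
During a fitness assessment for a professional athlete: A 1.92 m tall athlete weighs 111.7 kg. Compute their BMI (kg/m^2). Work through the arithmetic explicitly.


height^2 = 3.6864 m^2
BMI = 111.7 / 3.6864 = 30.3 kg/m^2

30.3 kg/m^2


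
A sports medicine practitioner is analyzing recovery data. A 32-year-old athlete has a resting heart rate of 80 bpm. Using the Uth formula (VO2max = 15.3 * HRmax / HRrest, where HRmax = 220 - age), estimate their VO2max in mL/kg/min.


HRmax = 220 - 32 = 188 bpm
Ratio = HRmax / HRrest = 188 / 80 = 2.35
VO2max = 15.3 * 2.35 = 35.96 mL/kg/min

35.96 mL/kg/min


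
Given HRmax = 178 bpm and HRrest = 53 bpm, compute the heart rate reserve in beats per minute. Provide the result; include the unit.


Heart rate reserve = maximum HR minus resting HR
HRR = 178 - 53 = 125 bpm

125 bpm


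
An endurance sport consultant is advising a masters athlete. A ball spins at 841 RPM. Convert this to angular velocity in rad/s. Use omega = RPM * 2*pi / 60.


omega = 841 * 2 * pi / 60
= 841 * 6.28318531 / 60
= 5284.159 / 60
= 88.069 rad/s

88.069 rad/s


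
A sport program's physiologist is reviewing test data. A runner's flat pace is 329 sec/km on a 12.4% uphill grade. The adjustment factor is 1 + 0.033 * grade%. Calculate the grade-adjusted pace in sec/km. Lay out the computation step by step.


Factor = 1 + 0.033 * 12.4 = 1.4092
Adjusted pace = 329 * 1.4092
= 463.63 sec/km

463.63 s/km


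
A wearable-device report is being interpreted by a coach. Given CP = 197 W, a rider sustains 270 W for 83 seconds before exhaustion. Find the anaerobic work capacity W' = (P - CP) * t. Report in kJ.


Excess power = 270 - 197 = 73 W
Work above CP = 73 * 83 = 6059 J
W' = 6.059 kJ

6.059 kJ


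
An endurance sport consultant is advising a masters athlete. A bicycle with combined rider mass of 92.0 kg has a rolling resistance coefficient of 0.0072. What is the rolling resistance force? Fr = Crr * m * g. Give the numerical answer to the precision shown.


Fr = 0.0072 * 92.0 * 9.81
= 0.6624 * 9.81
= 6.498 N

6.498 N


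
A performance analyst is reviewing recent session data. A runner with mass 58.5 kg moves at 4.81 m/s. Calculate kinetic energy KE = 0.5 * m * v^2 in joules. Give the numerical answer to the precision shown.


v^2 = 4.81^2 = 23.1361
KE = 0.5 * 58.5 * 23.1361
= 676.73 J

676.73 J


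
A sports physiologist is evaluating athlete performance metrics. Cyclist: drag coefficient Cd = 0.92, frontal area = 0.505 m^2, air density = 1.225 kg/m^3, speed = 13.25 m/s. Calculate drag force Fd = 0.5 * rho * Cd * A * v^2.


v^2 = 13.25^2 = 175.5625
Fd = 0.5 * 1.225 * 0.92 * 0.505 * 175.5625
= 49.959 N

49.959 N


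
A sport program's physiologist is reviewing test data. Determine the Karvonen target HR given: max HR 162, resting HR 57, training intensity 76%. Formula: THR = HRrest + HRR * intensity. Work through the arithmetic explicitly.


HRR = HRmax - HRrest = 162 - 57 = 105
THR = 57 + 105 * 0.76
= 136.8 bpm

136.8 bpm


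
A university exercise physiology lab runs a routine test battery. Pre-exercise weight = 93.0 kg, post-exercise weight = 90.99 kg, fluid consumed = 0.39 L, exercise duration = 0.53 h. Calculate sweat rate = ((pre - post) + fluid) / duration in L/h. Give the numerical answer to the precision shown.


Weight loss = 93.0 - 90.99 = 2.01 kg (approx L)
Total sweat = 2.01 + 0.39 = 2.4 L
Sweat rate = 2.4 / 0.53 = 4.528 L/h

4.528 L/h


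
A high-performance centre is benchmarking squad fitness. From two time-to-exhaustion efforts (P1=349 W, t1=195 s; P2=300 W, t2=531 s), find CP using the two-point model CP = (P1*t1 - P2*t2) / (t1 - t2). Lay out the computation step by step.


Work in trial 1 = 68055 J
Work in trial 2 = 159300 J
Delta work = -91245 J
Delta time = -336 s
CP = -91245 / -336 = 271.56 W

271.56 W


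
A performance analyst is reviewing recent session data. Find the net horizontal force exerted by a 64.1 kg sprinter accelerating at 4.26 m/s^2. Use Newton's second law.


Newton's second law: F = m * a
F = 64.1 * 4.26 = 273.07 N

273.07 N


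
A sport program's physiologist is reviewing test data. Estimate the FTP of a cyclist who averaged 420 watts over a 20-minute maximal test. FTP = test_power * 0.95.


FTP = 420 * 0.95 = 399.0 W

399.0 W


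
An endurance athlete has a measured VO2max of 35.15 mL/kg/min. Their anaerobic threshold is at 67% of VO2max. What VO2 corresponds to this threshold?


Anaerobic threshold VO2 = VO2max * 67%
= 35.15 * 0.67
= 23.55 mL/kg/min

23.55 mL/kg/min


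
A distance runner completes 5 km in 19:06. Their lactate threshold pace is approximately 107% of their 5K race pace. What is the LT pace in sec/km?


Convert to seconds: 19 min 6 s = 1146 s
Pace per km = 1146 / 5 = 229.2 s/km
LT pace = 229.2 * 1.07 = 245.24 s/km

245.24 s/km


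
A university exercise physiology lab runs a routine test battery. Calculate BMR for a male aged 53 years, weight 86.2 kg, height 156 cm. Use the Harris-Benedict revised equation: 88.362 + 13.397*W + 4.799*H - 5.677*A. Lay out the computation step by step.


Substituting values:
W term = 13.397 * 86.2 = 1154.8214
H term = 4.799 * 156 = 748.644
A term = 5.677 * 53 = 300.881
BMR = 1690.95 kcal/day

1690.95 kcal/day


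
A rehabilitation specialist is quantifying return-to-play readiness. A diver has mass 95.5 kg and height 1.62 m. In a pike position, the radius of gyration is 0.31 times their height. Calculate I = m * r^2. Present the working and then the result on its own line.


r = 0.31 * 1.62 = 0.5022 m
I = m * r^2 = 95.5 * 0.252205 = 24.086 kg*m^2

24.086 kg*m^2


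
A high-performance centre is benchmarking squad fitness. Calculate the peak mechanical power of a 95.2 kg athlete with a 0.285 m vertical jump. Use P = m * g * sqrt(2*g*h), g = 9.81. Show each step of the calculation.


First, sqrt(2gh) = sqrt(2 * 9.81 * 0.285)
= sqrt(5.5917) = 2.364678 m/s
Power = 95.2 * 9.81 * 2.364678 = 2208.4 W

2208.4 W


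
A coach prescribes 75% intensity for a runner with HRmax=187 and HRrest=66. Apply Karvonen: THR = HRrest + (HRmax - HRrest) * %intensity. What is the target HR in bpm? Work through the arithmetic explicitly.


Heart rate reserve = 187 - 66 = 121
Intensity fraction = 75 / 100 = 0.75
THR = 66 + 121 * 0.75 = 156.75 bpm

156.75 bpm


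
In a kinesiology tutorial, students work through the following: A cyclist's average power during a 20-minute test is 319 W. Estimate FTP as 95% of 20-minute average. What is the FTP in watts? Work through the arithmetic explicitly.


FTP = 20-min power * 0.95
= 319 * 0.95
= 303.05 W

303.05 W


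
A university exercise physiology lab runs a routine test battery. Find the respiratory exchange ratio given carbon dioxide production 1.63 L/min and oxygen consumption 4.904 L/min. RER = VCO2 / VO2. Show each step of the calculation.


VCO2 = 1.63 L/min
VO2 = 4.904 L/min
RER = 1.63 / 4.904 = 0.3324

0.3324


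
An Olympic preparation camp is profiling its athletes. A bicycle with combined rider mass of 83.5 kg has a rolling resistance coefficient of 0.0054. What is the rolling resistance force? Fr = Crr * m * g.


Fr = 0.0054 * 83.5 * 9.81
= 0.4509 * 9.81
= 4.423 N

4.423 N


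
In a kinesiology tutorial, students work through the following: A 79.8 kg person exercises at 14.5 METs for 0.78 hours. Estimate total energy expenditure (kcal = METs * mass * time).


Energy = METs * mass(kg) * time(h)
= 14.5 * 79.8 * 0.78
= 902.54 kcal

902.54 kcal


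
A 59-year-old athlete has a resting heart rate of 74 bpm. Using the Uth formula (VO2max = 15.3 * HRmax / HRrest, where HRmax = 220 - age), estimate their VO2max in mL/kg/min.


HRmax = 220 - 59 = 161 bpm
Ratio = HRmax / HRrest = 161 / 74 = 2.1757
VO2max = 15.3 * 2.1757 = 33.29 mL/kg/min

33.29 mL/kg/min


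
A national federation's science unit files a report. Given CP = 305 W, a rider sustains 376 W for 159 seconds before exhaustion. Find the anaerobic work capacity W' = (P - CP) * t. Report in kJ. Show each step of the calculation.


Excess power = 376 - 305 = 71 W
Work above CP = 71 * 159 = 11289 J
W' = 11.289 kJ

11.289 kJ


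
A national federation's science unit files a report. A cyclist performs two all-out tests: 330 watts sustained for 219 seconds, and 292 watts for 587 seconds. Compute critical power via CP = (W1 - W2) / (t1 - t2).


W1 = P1 * t1 = 330 * 219 = 72270 J
W2 = P2 * t2 = 292 * 587 = 171404 J
CP = (72270 - 171404) / (219 - 587)
= 269.39 W

269.39 W


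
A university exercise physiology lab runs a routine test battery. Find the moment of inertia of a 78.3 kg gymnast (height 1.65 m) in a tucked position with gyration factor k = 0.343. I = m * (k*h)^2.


Radius of gyration = 0.343 * 1.65 = 0.56595 m
I = 78.3 * 0.56595^2
= 78.3 * 0.320299
= 25.079 kg*m^2

25.079 kg*m^2


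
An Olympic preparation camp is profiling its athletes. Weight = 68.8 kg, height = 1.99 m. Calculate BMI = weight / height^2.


height^2 = 1.99^2 = 3.9601
BMI = 68.8 / 3.9601 = 17.37 kg/m^2

17.37 kg/m^2


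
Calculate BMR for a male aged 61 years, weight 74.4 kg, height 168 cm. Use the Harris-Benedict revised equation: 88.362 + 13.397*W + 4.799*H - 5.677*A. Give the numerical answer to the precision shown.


Substituting values:
W term = 13.397 * 74.4 = 996.7368
H term = 4.799 * 168 = 806.232
A term = 5.677 * 61 = 346.297
BMR = 1545.03 kcal/day

1545.03 kcal/day


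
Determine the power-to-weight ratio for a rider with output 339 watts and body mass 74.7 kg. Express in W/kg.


P/W = 339 / 74.7 = 4.538 W/kg

4.538 W/kg


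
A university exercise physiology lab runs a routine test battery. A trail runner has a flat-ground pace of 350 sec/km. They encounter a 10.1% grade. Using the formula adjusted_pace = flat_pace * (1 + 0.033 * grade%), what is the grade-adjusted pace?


Grade factor = 1 + 0.033 * 10.1 = 1.3333
Adjusted = 350 * 1.3333 = 466.66 sec/km

466.66 s/km


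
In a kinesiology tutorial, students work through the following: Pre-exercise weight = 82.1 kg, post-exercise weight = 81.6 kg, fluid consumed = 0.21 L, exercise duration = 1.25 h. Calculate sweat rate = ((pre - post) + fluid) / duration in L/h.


Weight loss = 82.1 - 81.6 = 0.5 kg (approx L)
Total sweat = 0.5 + 0.21 = 0.71 L
Sweat rate = 0.71 / 1.25 = 0.568 L/h

0.568 L/h


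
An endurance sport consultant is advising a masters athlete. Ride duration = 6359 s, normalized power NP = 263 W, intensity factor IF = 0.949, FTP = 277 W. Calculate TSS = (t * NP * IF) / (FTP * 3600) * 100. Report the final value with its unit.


Numerator = 6359 * 263 * 0.949 = 1587123.733
Denominator = 277 * 3600 = 997200
TSS = 1587123.733 / 997200 * 100
= 159.16

159.16 TSS


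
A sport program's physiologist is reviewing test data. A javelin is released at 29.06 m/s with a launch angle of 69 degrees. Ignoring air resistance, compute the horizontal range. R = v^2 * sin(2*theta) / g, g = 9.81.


Launch speed squared = 844.4836
sin(2 * 69 deg) = 0.669131
Range = 844.4836 * 0.669131 / 9.81
= 57.601 m

57.601 m


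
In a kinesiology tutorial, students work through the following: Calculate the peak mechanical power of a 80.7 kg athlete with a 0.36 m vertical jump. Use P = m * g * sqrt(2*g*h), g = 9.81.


First, sqrt(2gh) = sqrt(2 * 9.81 * 0.36)
= sqrt(7.0632) = 2.657668 m/s
Power = 80.7 * 9.81 * 2.657668 = 2103.99 W

2103.99 W


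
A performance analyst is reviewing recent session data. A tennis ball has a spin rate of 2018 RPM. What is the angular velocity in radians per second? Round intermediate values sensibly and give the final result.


Convert RPM to rad/s: multiply by 2*pi and divide by 60
omega = 2018 * 2 * pi / 60
= 211.324 rad/s

211.324 rad/s


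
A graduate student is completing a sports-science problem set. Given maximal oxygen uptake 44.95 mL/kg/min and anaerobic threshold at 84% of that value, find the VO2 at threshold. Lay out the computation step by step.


Percentage as decimal = 0.84
VO2 at AT = 44.95 * 0.84 = 37.76 mL/kg/min

37.76 mL/kg/min


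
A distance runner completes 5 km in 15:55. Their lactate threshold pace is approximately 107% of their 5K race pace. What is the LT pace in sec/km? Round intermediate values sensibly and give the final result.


Convert to seconds: 15 min 55 s = 955 s
Pace per km = 955 / 5 = 191.0 s/km
LT pace = 191.0 * 1.07 = 204.37 s/km

204.37 s/km


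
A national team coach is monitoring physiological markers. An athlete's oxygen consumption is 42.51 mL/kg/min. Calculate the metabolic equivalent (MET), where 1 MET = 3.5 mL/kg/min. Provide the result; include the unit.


MET = VO2 / 3.5
= 42.51 / 3.5
= 12.15 METs

12.15 METs


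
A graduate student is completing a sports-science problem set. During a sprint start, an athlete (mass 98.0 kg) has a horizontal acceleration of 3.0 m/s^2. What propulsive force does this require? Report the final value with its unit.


Propulsive force = mass * acceleration
= 98.0 kg * 3.0 m/s^2
= 294.0 N

294.0 N


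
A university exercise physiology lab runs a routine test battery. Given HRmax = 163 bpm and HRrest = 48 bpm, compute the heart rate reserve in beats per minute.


Heart rate reserve = maximum HR minus resting HR
HRR = 163 - 48 = 115 bpm

115 bpm


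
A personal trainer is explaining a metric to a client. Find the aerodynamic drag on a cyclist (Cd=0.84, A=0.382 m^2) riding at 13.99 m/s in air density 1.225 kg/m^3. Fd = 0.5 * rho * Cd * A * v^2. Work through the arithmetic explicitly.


Fd = 0.5 * 1.225 * 0.84 * 0.382 * 13.99^2
= 0.5 * 1.225 * 0.84 * 0.382 * 195.7201
= 38.467 N

38.467 N


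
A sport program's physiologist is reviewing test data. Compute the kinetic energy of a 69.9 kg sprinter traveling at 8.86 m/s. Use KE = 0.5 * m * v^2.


Velocity squared = 78.4996
KE = 0.5 * 69.9 * 78.4996 = 2743.56 J

2743.56 J


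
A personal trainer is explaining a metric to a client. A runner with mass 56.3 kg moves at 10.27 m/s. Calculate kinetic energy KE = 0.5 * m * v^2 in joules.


v^2 = 10.27^2 = 105.4729
KE = 0.5 * 56.3 * 105.4729
= 2969.06 J

2969.06 J


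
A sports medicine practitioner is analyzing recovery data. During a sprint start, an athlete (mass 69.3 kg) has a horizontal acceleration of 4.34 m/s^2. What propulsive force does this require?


Propulsive force = mass * acceleration
= 69.3 kg * 4.34 m/s^2
= 300.76 N

300.76 N


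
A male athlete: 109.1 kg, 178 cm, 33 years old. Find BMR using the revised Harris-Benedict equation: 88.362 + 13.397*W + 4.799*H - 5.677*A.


Intercept = 88.362
Weight contribution = 13.397 * 109.1 = 1461.6127
Height contribution = 4.799 * 178 = 854.222
Age contribution = 5.677 * 33 = 187.341
BMR = 88.362 + 1461.6127 + 854.222 - 187.341
= 2216.86 kcal/day

2216.86 kcal/day


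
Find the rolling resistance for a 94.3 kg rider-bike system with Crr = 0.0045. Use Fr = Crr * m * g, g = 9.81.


m * g = 94.3 * 9.81 = 925.083 N
Fr = 0.0045 * 925.083 = 4.163 N

4.163 N


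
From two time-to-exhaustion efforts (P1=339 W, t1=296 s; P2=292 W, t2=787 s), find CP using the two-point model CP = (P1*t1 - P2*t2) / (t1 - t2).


Work in trial 1 = 100344 J
Work in trial 2 = 229804 J
Delta work = -129460 J
Delta time = -491 s
CP = -129460 / -491 = 263.67 W

263.67 W


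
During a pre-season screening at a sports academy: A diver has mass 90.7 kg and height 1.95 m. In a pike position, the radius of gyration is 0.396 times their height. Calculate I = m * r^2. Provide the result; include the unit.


r = 0.396 * 1.95 = 0.7722 m
I = m * r^2 = 90.7 * 0.596293 = 54.084 kg*m^2

54.084 kg*m^2


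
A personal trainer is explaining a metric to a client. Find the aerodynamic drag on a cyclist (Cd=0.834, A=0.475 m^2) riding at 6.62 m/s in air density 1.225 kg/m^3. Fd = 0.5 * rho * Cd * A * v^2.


Fd = 0.5 * 1.225 * 0.834 * 0.475 * 6.62^2
= 0.5 * 1.225 * 0.834 * 0.475 * 43.8244
= 10.634 N

10.634 N


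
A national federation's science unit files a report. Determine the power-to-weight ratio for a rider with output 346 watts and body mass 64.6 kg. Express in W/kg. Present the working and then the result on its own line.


P/W = 346 / 64.6 = 5.356 W/kg

5.356 W/kg


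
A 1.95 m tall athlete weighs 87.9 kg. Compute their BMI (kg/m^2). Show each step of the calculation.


height^2 = 3.8025 m^2
BMI = 87.9 / 3.8025 = 23.12 kg/m^2

23.12 kg/m^2


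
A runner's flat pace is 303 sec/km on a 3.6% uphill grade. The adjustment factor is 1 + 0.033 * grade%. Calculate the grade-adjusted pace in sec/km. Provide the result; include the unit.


Factor = 1 + 0.033 * 3.6 = 1.1188
Adjusted pace = 303 * 1.1188
= 339.0 sec/km

339.0 s/km


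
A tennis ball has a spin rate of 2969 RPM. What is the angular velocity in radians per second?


Convert RPM to rad/s: multiply by 2*pi and divide by 60
omega = 2969 * 2 * pi / 60
= 310.913 rad/s

310.913 rad/s


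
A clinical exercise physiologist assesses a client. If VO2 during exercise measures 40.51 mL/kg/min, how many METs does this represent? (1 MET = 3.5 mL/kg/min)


METs = VO2 / 3.5 = 40.51 / 3.5 = 11.57

11.57 METs


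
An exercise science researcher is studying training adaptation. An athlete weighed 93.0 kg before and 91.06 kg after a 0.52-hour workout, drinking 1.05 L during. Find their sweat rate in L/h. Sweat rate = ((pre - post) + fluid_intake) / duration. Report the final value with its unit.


Body mass change = 1.94 kg
Total sweat loss = 1.94 + 1.05 = 2.99 L
Rate = 2.99 / 0.52 = 5.75 L/h

5.75 L/h


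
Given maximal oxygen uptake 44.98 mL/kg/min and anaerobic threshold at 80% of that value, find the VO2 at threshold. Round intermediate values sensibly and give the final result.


Percentage as decimal = 0.8
VO2 at AT = 44.98 * 0.8 = 35.98 mL/kg/min

35.98 mL/kg/min


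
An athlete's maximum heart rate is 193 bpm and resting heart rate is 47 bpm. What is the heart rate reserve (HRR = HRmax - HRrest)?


HRR = HRmax - HRrest
= 193 - 47
= 146 bpm

146 bpm


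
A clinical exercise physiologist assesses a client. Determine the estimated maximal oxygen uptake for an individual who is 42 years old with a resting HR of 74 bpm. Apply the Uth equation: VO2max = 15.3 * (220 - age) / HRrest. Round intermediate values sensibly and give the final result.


HRmax = 220 - 42 = 178
VO2max = 15.3 * (178 / 74)
= 15.3 * 2.4054
= 36.8 mL/kg/min

36.8 mL/kg/min


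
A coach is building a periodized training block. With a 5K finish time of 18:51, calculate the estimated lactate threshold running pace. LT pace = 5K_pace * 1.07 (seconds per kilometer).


Race duration = 1131 s for 5 km
Average pace = 1131 / 5 = 226.2 s/km
LT pace = 226.2 * 1.07
= 242.03 s/km

242.03 s/km


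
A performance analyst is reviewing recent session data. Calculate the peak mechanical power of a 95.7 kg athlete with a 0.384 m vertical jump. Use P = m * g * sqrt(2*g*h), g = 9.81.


First, sqrt(2gh) = sqrt(2 * 9.81 * 0.384)
= sqrt(7.53408) = 2.744828 m/s
Power = 95.7 * 9.81 * 2.744828 = 2576.89 W

2576.89 W


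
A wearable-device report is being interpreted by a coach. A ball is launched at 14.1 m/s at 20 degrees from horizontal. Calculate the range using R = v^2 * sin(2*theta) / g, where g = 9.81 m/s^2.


sin(2 * 20) = sin(40) = 0.642788
v^2 = 14.1^2 = 198.81
R = 198.81 * 0.642788 / 9.81
= 13.027 m

13.027 m


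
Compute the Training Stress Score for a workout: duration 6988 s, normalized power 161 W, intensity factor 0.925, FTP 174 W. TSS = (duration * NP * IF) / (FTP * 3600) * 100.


Product = 6988 * 161 * 0.925 = 1040687.9
Base = 174 * 3600 = 626400
TSS = 1040687.9 / 626400 * 100 = 166.14

166.14 TSS


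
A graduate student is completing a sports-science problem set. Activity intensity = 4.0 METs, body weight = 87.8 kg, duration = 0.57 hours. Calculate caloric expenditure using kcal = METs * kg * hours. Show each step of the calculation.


kcal = 4.0 * 87.8 * 0.57
= 351.2 * 0.57
= 200.18 kcal

200.18 kcal


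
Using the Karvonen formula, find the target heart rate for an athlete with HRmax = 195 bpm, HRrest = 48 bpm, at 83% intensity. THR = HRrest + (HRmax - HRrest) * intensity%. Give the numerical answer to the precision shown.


HRR = 195 - 48 = 147
THR = 48 + 147 * 0.83
= 48 + 122.01
= 170.01 bpm

170.01 bpm


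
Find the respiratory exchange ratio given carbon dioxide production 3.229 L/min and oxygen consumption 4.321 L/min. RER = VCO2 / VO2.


VCO2 = 3.229 L/min
VO2 = 4.321 L/min
RER = 3.229 / 4.321 = 0.7473

0.7473


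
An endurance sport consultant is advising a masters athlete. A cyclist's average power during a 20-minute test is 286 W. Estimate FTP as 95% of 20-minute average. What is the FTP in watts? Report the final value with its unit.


FTP = 20-min power * 0.95
= 286 * 0.95
= 271.7 W

271.7 W


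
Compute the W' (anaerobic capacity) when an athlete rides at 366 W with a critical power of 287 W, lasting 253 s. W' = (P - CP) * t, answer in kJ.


Above-CP power = 79 W
Duration = 253 s
W' = 79 * 253 = 19987 J
Convert: 19987 / 1000 = 19.987 kJ

19.987 kJ


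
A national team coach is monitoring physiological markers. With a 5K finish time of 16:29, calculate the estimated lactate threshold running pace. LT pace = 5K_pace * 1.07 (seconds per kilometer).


Race duration = 989 s for 5 km
Average pace = 989 / 5 = 197.8 s/km
LT pace = 197.8 * 1.07
= 211.65 s/km

211.65 s/km


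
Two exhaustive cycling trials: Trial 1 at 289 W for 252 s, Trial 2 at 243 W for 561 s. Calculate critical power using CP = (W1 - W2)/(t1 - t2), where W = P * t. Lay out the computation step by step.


W1 = 289 * 252 = 72828 J
W2 = 243 * 561 = 136323 J
CP = (72828 - 136323) / (252 - 561)
= -63495 / -309
= 205.49 W

205.49 W


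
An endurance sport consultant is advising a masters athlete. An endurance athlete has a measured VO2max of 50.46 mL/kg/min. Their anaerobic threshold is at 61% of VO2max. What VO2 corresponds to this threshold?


Anaerobic threshold VO2 = VO2max * 61%
= 50.46 * 0.61
= 30.78 mL/kg/min

30.78 mL/kg/min


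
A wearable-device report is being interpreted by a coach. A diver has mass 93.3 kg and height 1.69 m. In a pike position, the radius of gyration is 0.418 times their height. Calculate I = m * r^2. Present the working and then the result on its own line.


r = 0.418 * 1.69 = 0.70642 m
I = m * r^2 = 93.3 * 0.499029 = 46.559 kg*m^2

46.559 kg*m^2


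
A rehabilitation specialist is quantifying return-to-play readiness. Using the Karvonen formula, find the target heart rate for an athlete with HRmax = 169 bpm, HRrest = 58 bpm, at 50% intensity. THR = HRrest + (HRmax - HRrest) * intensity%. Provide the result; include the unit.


HRR = 169 - 58 = 111
THR = 58 + 111 * 0.5
= 58 + 55.5
= 113.5 bpm

113.5 bpm


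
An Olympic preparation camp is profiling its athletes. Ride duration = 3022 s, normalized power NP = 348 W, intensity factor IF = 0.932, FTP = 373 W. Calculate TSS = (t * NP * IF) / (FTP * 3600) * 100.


Numerator = 3022 * 348 * 0.932 = 980143.392
Denominator = 373 * 3600 = 1342800
TSS = 980143.392 / 1342800 * 100
= 72.99

72.99 TSS


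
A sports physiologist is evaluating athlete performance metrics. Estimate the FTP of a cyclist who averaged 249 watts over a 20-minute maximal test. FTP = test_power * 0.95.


FTP = 249 * 0.95 = 236.55 W

236.55 W


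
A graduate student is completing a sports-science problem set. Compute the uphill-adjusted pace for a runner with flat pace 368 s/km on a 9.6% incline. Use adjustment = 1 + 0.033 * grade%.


Adjustment factor = 1 + 0.033 * 9.6 = 1.3168
Grade-adjusted pace = 368 * 1.3168 = 484.58 s/km

484.58 s/km


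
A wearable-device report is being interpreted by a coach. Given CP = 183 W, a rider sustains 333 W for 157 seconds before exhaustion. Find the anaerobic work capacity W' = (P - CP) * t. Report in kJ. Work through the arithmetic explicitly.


Excess power = 333 - 183 = 150 W
Work above CP = 150 * 157 = 23550 J
W' = 23.55 kJ

23.55 kJ


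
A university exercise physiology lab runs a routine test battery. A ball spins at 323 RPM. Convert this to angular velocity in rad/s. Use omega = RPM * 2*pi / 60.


omega = 323 * 2 * pi / 60
= 323 * 6.28318531 / 60
= 2029.469 / 60
= 33.824 rad/s

33.824 rad/s


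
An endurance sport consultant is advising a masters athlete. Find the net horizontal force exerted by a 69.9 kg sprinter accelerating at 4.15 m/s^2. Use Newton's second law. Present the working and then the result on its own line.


Newton's second law: F = m * a
F = 69.9 * 4.15 = 290.09 N

290.09 N


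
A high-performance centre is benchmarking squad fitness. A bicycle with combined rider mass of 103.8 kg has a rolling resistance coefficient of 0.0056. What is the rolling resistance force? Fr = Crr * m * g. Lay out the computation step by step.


Fr = 0.0056 * 103.8 * 9.81
= 0.58128 * 9.81
= 5.702 N

5.702 N


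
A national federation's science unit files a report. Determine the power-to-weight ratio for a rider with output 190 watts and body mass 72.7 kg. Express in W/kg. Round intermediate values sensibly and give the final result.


P/W = 190 / 72.7 = 2.613 W/kg

2.613 W/kg


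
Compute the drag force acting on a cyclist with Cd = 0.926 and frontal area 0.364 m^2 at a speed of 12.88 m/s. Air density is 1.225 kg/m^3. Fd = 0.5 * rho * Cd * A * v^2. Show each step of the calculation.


Step 1: v^2 = 165.8944
Step 2: Fd = 0.5 * 1.225 * 0.926 * 0.364 * 165.8944
= 34.249 N

34.249 N


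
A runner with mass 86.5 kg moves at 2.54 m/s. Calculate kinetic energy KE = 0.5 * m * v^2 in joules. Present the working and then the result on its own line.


v^2 = 2.54^2 = 6.4516
KE = 0.5 * 86.5 * 6.4516
= 279.03 J

279.03 J


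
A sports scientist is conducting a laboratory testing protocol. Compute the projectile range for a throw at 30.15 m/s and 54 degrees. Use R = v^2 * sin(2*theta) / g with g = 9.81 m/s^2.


Two times the angle = 108 degrees
sin(108) = 0.951057
R = 909.0225 * 0.951057 / 9.81 = 88.128 m

88.128 m


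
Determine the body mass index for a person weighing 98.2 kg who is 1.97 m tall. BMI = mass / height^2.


BMI = mass / height^2
= 98.2 / 1.97^2
= 98.2 / 3.8809
= 25.3 kg/m^2

25.3 kg/m^2


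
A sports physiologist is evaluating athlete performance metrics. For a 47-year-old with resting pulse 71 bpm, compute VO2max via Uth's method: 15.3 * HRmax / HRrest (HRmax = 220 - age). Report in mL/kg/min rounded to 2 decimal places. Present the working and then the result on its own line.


Step 1: HRmax = 220 - 47 = 173 bpm
Step 2: Ratio = 173 / 71 = 2.4366
Step 3: VO2max = 15.3 * 2.4366 = 37.28 mL/kg/min

37.28 mL/kg/min


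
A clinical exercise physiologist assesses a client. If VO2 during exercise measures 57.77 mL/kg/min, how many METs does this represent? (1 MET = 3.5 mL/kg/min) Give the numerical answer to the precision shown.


METs = VO2 / 3.5 = 57.77 / 3.5 = 16.51

16.51 METs


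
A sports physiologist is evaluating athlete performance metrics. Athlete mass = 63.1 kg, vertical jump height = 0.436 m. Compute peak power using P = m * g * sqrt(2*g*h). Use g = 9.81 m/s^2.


sqrt(2 * 9.81 * 0.436) = sqrt(8.55432) = 2.924777 m/s
P = 63.1 * 9.81 * 2.924777
= 1810.47 W

1810.47 W


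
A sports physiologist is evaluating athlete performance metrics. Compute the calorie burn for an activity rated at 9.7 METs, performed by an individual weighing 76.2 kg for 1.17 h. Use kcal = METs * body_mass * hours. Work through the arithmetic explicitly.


Product of METs and mass = 9.7 * 76.2 = 739.14
Total kcal = 739.14 * 1.17 = 864.79 kcal

864.79 kcal


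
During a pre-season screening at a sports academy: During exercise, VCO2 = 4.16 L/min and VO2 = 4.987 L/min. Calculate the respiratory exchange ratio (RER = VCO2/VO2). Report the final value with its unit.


RER = VCO2 / VO2
= 4.16 / 4.987
= 0.8342

0.8342


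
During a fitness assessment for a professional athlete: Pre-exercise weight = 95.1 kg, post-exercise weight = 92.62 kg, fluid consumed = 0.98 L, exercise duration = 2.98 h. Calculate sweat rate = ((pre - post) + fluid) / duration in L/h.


Weight loss = 95.1 - 92.62 = 2.48 kg (approx L)
Total sweat = 2.48 + 0.98 = 3.46 L
Sweat rate = 3.46 / 2.98 = 1.161 L/h

1.161 L/h


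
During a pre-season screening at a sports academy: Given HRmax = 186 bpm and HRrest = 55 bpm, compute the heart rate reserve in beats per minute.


Heart rate reserve = maximum HR minus resting HR
HRR = 186 - 55 = 131 bpm

131 bpm


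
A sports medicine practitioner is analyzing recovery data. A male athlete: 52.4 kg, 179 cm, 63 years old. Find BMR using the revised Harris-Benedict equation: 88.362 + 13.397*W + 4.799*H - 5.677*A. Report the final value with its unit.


Intercept = 88.362
Weight contribution = 13.397 * 52.4 = 702.0028
Height contribution = 4.799 * 179 = 859.021
Age contribution = 5.677 * 63 = 357.651
BMR = 88.362 + 702.0028 + 859.021 - 357.651
= 1291.73 kcal/day

1291.73 kcal/day


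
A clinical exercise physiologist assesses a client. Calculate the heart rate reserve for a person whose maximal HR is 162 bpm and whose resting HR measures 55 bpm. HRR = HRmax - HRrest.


HRmax = 162 bpm
HRrest = 55 bpm
HRR = 162 - 55 = 107 bpm

107 bpm


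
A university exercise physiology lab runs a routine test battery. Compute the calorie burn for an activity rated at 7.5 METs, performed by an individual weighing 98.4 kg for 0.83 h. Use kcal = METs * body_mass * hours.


Product of METs and mass = 7.5 * 98.4 = 738.0
Total kcal = 738.0 * 0.83 = 612.54 kcal

612.54 kcal


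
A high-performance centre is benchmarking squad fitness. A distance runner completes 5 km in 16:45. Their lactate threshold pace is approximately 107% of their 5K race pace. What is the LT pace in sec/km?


Convert to seconds: 16 min 45 s = 1005 s
Pace per km = 1005 / 5 = 201.0 s/km
LT pace = 201.0 * 1.07 = 215.07 s/km

215.07 s/km


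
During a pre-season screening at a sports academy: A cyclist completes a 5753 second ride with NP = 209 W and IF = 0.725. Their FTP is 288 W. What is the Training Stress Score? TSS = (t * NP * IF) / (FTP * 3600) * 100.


t * NP * IF = 5753 * 209 * 0.725 = 871723.325
FTP * 3600 = 1036800
TSS = (871723.325 / 1036800) * 100 = 84.08

84.08 TSS


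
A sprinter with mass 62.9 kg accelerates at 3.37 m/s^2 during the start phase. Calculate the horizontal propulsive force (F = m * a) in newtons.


F = m * a
= 62.9 * 3.37
= 211.97 N

211.97 N


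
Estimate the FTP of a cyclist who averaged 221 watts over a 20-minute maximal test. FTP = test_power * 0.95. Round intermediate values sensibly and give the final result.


FTP = 221 * 0.95 = 209.95 W

209.95 W


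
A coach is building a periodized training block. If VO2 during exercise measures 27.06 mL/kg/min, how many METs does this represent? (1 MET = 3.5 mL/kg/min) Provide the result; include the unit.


METs = VO2 / 3.5 = 27.06 / 3.5 = 7.73

7.73 METs


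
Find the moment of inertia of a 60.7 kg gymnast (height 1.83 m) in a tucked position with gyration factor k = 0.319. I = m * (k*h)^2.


Radius of gyration = 0.319 * 1.83 = 0.58377 m
I = 60.7 * 0.58377^2
= 60.7 * 0.340787
= 20.686 kg*m^2

20.686 kg*m^2


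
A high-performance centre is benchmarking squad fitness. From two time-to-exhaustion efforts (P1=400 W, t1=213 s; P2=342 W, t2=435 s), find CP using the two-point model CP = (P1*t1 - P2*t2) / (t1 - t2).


Work in trial 1 = 85200 J
Work in trial 2 = 148770 J
Delta work = -63570 J
Delta time = -222 s
CP = -63570 / -222 = 286.35 W

286.35 W


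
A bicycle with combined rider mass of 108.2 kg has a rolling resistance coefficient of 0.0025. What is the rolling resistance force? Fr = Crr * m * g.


Fr = 0.0025 * 108.2 * 9.81
= 0.2705 * 9.81
= 2.654 N

2.654 N


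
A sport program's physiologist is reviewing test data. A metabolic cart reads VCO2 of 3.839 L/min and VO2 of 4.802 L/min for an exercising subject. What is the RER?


RER = VCO2 / VO2 = 3.839 / 4.802 = 0.7995

0.7995


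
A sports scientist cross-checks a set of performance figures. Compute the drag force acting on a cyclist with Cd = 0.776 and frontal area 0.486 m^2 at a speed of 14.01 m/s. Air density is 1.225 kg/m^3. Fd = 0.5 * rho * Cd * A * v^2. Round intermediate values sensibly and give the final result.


Step 1: v^2 = 196.2801
Step 2: Fd = 0.5 * 1.225 * 0.776 * 0.486 * 196.2801
= 45.34 N

45.34 N


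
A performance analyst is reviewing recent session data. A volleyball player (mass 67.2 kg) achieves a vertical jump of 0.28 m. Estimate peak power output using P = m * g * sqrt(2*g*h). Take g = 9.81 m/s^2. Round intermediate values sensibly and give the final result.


2 * g * h = 2 * 9.81 * 0.28 = 5.4936
sqrt(5.4936) = 2.343843 m/s
P = 67.2 * 9.81 * 2.343843 = 1545.14 W

1545.14 W
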